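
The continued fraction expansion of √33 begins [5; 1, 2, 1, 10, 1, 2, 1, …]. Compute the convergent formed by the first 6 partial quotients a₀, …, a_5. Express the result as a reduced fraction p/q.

Collapse the nested fraction from the inside out:
Start with 1.
10 + 1/(1/1) = 10 + 1/1 = 11/1
1 + 1/(11/1) = 1 + 1/11 = 12/11
2 + 1/(12/11) = 2 + 11/12 = 35/12
1 + 1/(35/12) = 1 + 12/35 = 47/35
5 + 1/(47/35) = 5 + 35/47 = 270/47

270/47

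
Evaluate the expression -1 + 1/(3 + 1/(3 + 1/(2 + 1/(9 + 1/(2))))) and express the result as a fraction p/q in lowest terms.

-318/457

Use the convergent recurrence hₖ = aₖ·hₖ₋₁ + hₖ₋₂ (and likewise for the denominators kₖ):
a_0 = -1: -1/1
a_1 = 3: -2/3
a_2 = 3: -7/10
a_3 = 2: -16/23
a_4 = 9: -151/217
a_5 = 2: -318/457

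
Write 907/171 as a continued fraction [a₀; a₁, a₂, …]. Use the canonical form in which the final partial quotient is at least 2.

[5; 3, 3, 2, 7]

Repeatedly divide and take the remainder:
907 = 5·171 + 52, so a_0 = 5
171 = 3·52 + 15, so a_1 = 3
52 = 3·15 + 7, so a_2 = 3
15 = 2·7 + 1, so a_3 = 2
7 = 7·1 + 0, so a_4 = 7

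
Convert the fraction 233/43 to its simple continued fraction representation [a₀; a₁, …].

[5; 2, 2, 1, 1, 3]

Run the Euclidean algorithm, recording each quotient:
233 = 5·43 + 18, so a_0 = 5
43 = 2·18 + 7, so a_1 = 2
18 = 2·7 + 4, so a_2 = 2
7 = 1·4 + 3, so a_3 = 1
4 = 1·3 + 1, so a_4 = 1
3 = 3·1 + 0, so a_5 = 3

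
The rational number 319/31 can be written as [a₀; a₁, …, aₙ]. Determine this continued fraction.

[10; 3, 2, 4]

Run the Euclidean algorithm, recording each quotient:
319 ÷ 31 → quotient 10, remainder 9
31 ÷ 9 → quotient 3, remainder 4
9 ÷ 4 → quotient 2, remainder 1
4 ÷ 1 → quotient 4, remainder 0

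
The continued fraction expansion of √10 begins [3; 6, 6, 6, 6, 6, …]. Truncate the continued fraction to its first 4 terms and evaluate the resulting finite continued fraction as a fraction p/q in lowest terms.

Build up convergents one term at a time:
a_0 = 3: 3/1
a_1 = 6: 19/6
a_2 = 6: 117/37
a_3 = 6: 721/228

721/228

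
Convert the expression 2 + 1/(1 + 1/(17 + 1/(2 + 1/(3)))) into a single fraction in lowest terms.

380/129

Build up convergents one term at a time:
a_0 = 2: 2/1
a_1 = 1: 3/1
a_2 = 17: 53/18
a_3 = 2: 109/37
a_4 = 3: 380/129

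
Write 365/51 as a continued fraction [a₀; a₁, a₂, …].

[7; 6, 2, 1, 2]

365 ÷ 51 → quotient 7, remainder 8
51 ÷ 8 → quotient 6, remainder 3
8 ÷ 3 → quotient 2, remainder 2
3 ÷ 2 → quotient 1, remainder 1
2 ÷ 1 → quotient 2, remainder 0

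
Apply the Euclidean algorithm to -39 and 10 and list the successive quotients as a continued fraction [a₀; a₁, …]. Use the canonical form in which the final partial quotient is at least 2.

[-4; 10]

Run the Euclidean algorithm, recording each quotient:
-39 ÷ 10 → quotient -4, remainder 1
10 ÷ 1 → quotient 10, remainder 0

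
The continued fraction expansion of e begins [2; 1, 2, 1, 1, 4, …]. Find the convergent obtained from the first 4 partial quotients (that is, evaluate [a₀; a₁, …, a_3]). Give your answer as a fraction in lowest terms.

11/4

Start with 1.
2 + 1/(1/1) = 2 + 1/1 = 3/1
1 + 1/(3/1) = 1 + 1/3 = 4/3
2 + 1/(4/3) = 2 + 3/4 = 11/4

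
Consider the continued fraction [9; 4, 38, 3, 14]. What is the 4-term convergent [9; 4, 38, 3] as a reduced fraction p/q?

4282/463

a_0 = 9: 9/1
a_1 = 4: 37/4
a_2 = 38: 1415/153
a_3 = 3: 4282/463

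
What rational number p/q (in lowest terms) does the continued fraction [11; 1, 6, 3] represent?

261/22

Start with 3.
6 + 1/(3/1) = 6 + 1/3 = 19/3
1 + 1/(19/3) = 1 + 3/19 = 22/19
11 + 1/(22/19) = 11 + 19/22 = 261/22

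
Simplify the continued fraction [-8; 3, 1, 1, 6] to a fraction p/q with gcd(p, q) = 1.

Start with 6.
1 + 1/(6/1) = 1 + 1/6 = 7/6
1 + 1/(7/6) = 1 + 6/7 = 13/7
3 + 1/(13/7) = 3 + 7/13 = 46/13
-8 + 1/(46/13) = -8 + 13/46 = -355/46

-355/46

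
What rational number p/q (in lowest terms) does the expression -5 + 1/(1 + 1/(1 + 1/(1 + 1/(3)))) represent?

a_0 = -5: -5/1
a_1 = 1: -4/1
a_2 = 1: -9/2
a_3 = 1: -13/3
a_4 = 3: -48/11

-48/11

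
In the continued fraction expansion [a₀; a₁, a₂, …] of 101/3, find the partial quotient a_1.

Repeatedly divide and take the remainder:
101 = 33·3 + 2, so a_0 = 33
3 = 1·2 + 1, so a_1 = 1

1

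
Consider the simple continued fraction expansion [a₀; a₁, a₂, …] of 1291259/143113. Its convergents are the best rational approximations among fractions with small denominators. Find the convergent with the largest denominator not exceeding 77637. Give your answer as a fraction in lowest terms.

List convergents until the denominator exceeds the bound:
a_0 = 9: 9/1  (≤ bound)
a_1 = 44: 397/44  (≤ bound)
a_2 = 6: 2391/265  (≤ bound)
a_3 = 1: 2788/309  (≤ bound)
a_4 = 34: 97183/10771  (≤ bound)
a_5 = 1: 99971/11080  (≤ bound)
a_6 = 3: 397096/44011  (≤ bound)
a_7 = 3: 1291259/143113  (> 77637, stop)

397096/44011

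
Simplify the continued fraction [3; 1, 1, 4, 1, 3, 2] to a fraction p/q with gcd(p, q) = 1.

Build up convergents one term at a time:
a_0 = 3: 3/1
a_1 = 1: 4/1
a_2 = 1: 7/2
a_3 = 4: 32/9
a_4 = 1: 39/11
a_5 = 3: 149/42
a_6 = 2: 337/95

337/95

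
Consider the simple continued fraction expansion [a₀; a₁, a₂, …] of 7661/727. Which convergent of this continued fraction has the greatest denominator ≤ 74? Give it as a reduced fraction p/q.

137/13

List convergents until the denominator exceeds the bound:
a_0 = 10: 10/1  (≤ bound)
a_1 = 1: 11/1  (≤ bound)
a_2 = 1: 21/2  (≤ bound)
a_3 = 6: 137/13  (≤ bound)
a_4 = 9: 1254/119  (> 74, stop)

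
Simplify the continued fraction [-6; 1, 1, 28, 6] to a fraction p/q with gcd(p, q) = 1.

-1889/344

Start with 6.
28 + 1/(6/1) = 28 + 1/6 = 169/6
1 + 1/(169/6) = 1 + 6/169 = 175/169
1 + 1/(175/169) = 1 + 169/175 = 344/175
-6 + 1/(344/175) = -6 + 175/344 = -1889/344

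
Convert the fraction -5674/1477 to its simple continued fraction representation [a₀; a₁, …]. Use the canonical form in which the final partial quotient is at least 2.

[-4; 6, 3, 4, 1, 6, 2]

-5674 = -4·1477 + 234, so a_0 = -4
1477 = 6·234 + 73, so a_1 = 6
234 = 3·73 + 15, so a_2 = 3
73 = 4·15 + 13, so a_3 = 4
15 = 1·13 + 2, so a_4 = 1
13 = 6·2 + 1, so a_5 = 6
2 = 2·1 + 0, so a_6 = 2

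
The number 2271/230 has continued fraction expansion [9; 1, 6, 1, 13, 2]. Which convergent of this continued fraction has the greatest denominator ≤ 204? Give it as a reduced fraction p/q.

1096/111

a_0 = 9: 9/1  (≤ bound)
a_1 = 1: 10/1  (≤ bound)
a_2 = 6: 69/7  (≤ bound)
a_3 = 1: 79/8  (≤ bound)
a_4 = 13: 1096/111  (≤ bound)
a_5 = 2: 2271/230  (> 204, stop)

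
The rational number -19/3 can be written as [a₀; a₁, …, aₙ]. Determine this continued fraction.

[-7; 1, 2]

⌊-19/3⌋ = -7, remainder 2
⌊3/2⌋ = 1, remainder 1
⌊2/1⌋ = 2, remainder 0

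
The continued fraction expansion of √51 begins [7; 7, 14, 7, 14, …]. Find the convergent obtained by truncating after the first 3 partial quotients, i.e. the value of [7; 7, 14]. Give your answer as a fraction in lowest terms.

707/99

Starting at the tail and folding back:
Start with 14.
7 + 1/(14/1) = 7 + 1/14 = 99/14
7 + 1/(99/14) = 7 + 14/99 = 707/99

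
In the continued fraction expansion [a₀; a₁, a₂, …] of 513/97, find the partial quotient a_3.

513 ÷ 97 → quotient 5, remainder 28
97 ÷ 28 → quotient 3, remainder 13
28 ÷ 13 → quotient 2, remainder 2
13 ÷ 2 → quotient 6, remainder 1

6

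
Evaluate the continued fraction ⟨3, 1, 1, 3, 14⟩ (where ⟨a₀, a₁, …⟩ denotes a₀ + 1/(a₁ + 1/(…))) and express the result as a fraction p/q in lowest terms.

357/100

a_0 = 3: 3/1
a_1 = 1: 4/1
a_2 = 1: 7/2
a_3 = 3: 25/7
a_4 = 14: 357/100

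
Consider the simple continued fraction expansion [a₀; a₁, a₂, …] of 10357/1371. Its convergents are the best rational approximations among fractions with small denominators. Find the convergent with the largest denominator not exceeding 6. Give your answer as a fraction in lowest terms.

15/2

List convergents until the denominator exceeds the bound:
a_0 = 7: 7/1  (≤ bound)
a_1 = 1: 8/1  (≤ bound)
a_2 = 1: 15/2  (≤ bound)
a_3 = 4: 68/9  (> 6, stop)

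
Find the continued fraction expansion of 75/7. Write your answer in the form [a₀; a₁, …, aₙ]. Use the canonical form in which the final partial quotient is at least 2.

[10; 1, 2, 2]

75 ÷ 7 → quotient 10, remainder 5
7 ÷ 5 → quotient 1, remainder 2
5 ÷ 2 → quotient 2, remainder 1
2 ÷ 1 → quotient 2, remainder 0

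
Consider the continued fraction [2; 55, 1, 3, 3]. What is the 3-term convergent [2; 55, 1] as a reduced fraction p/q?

Build up convergents one term at a time:
a_0 = 2: 2/1
a_1 = 55: 111/55
a_2 = 1: 113/56

113/56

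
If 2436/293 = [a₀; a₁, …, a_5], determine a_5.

Apply division with remainder until the remainder is 0:
⌊2436/293⌋ = 8, remainder 92
⌊293/92⌋ = 3, remainder 17
⌊92/17⌋ = 5, remainder 7
⌊17/7⌋ = 2, remainder 3
⌊7/3⌋ = 2, remainder 1
⌊3/1⌋ = 3, remainder 0

3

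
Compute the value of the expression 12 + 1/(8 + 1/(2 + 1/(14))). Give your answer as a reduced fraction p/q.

a_0 = 12: 12/1
a_1 = 8: 97/8
a_2 = 2: 206/17
a_3 = 14: 2981/246

2981/246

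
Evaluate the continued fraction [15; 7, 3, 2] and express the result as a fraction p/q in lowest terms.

Use the convergent recurrence hₖ = aₖ·hₖ₋₁ + hₖ₋₂ (and likewise for the denominators kₖ):
a_0 = 15: 15/1
a_1 = 7: 106/7
a_2 = 3: 333/22
a_3 = 2: 772/51

772/51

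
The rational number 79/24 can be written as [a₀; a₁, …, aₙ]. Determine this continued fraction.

[3; 3, 2, 3]

⌊79/24⌋ = 3, remainder 7
⌊24/7⌋ = 3, remainder 3
⌊7/3⌋ = 2, remainder 1
⌊3/1⌋ = 3, remainder 0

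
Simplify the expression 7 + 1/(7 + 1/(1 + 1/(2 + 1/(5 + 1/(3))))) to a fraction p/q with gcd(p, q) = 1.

Use the convergent recurrence hₖ = aₖ·hₖ₋₁ + hₖ₋₂ (and likewise for the denominators kₖ):
a_0 = 7: 7/1
a_1 = 7: 50/7
a_2 = 1: 57/8
a_3 = 2: 164/23
a_4 = 5: 877/123
a_5 = 3: 2795/392

2795/392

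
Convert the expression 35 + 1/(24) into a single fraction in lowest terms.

a_0 = 35: 35/1
a_1 = 24: 841/24

841/24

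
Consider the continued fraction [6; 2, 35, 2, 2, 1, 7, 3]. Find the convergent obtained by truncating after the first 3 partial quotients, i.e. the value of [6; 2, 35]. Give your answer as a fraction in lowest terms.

Compute successive convergents:
a_0 = 6: 6/1
a_1 = 2: 13/2
a_2 = 35: 461/71

461/71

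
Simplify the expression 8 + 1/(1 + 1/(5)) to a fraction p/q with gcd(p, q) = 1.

53/6

Start with 5.
1 + 1/(5/1) = 1 + 1/5 = 6/5
8 + 1/(6/5) = 8 + 5/6 = 53/6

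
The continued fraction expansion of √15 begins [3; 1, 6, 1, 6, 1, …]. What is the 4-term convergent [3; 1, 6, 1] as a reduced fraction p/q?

31/8

Use the convergent recurrence hₖ = aₖ·hₖ₋₁ + hₖ₋₂ (and likewise for the denominators kₖ):
a_0 = 3: 3/1
a_1 = 1: 4/1
a_2 = 6: 27/7
a_3 = 1: 31/8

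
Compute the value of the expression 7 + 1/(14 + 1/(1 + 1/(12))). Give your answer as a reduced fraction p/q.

Starting at the tail and folding back:
Start with 12.
1 + 1/(12/1) = 1 + 1/12 = 13/12
14 + 1/(13/12) = 14 + 12/13 = 194/13
7 + 1/(194/13) = 7 + 13/194 = 1371/194

1371/194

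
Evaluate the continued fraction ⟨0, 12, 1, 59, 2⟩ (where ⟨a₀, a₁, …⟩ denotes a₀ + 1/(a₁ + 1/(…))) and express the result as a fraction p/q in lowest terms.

121/1571

Compute successive convergents:
a_0 = 0: 0/1
a_1 = 12: 1/12
a_2 = 1: 1/13
a_3 = 59: 60/779
a_4 = 2: 121/1571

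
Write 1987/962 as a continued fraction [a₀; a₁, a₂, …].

1987 ÷ 962 → quotient 2, remainder 63
962 ÷ 63 → quotient 15, remainder 17
63 ÷ 17 → quotient 3, remainder 12
17 ÷ 12 → quotient 1, remainder 5
12 ÷ 5 → quotient 2, remainder 2
5 ÷ 2 → quotient 2, remainder 1
2 ÷ 1 → quotient 2, remainder 0

[2; 15, 3, 1, 2, 2, 2]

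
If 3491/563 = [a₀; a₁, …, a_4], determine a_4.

2

⌊3491/563⌋ = 6, remainder 113
⌊563/113⌋ = 4, remainder 111
⌊113/111⌋ = 1, remainder 2
⌊111/2⌋ = 55, remainder 1
⌊2/1⌋ = 2, remainder 0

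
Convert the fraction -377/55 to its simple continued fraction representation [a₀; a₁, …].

-377 = -7·55 + 8, so a_0 = -7
55 = 6·8 + 7, so a_1 = 6
8 = 1·7 + 1, so a_2 = 1
7 = 7·1 + 0, so a_3 = 7

[-7; 6, 1, 7]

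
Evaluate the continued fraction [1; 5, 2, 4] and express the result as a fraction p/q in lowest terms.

58/49

Build up convergents one term at a time:
a_0 = 1: 1/1
a_1 = 5: 6/5
a_2 = 2: 13/11
a_3 = 4: 58/49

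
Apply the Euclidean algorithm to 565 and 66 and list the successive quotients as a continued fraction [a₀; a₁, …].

565 = 8·66 + 37, so a_0 = 8
66 = 1·37 + 29, so a_1 = 1
37 = 1·29 + 8, so a_2 = 1
29 = 3·8 + 5, so a_3 = 3
8 = 1·5 + 3, so a_4 = 1
5 = 1·3 + 2, so a_5 = 1
3 = 1·2 + 1, so a_6 = 1
2 = 2·1 + 0, so a_7 = 2

[8; 1, 1, 3, 1, 1, 1, 2]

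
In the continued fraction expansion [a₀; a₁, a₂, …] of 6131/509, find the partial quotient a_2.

7

6131 ÷ 509 → quotient 12, remainder 23
509 ÷ 23 → quotient 22, remainder 3
23 ÷ 3 → quotient 7, remainder 2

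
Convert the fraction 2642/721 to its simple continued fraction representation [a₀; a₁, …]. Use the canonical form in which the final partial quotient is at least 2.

Repeatedly divide and take the remainder:
2642 = 3·721 + 479, so a_0 = 3
721 = 1·479 + 242, so a_1 = 1
479 = 1·242 + 237, so a_2 = 1
242 = 1·237 + 5, so a_3 = 1
237 = 47·5 + 2, so a_4 = 47
5 = 2·2 + 1, so a_5 = 2
2 = 2·1 + 0, so a_6 = 2

[3; 1, 1, 1, 47, 2, 2]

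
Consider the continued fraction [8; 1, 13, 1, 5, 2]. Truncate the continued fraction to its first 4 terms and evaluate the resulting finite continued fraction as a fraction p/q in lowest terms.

134/15

Start with 1.
13 + 1/(1/1) = 13 + 1/1 = 14/1
1 + 1/(14/1) = 1 + 1/14 = 15/14
8 + 1/(15/14) = 8 + 14/15 = 134/15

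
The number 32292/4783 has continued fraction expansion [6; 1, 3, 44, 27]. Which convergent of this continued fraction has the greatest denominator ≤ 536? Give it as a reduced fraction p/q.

1195/177

List convergents until the denominator exceeds the bound:
a_0 = 6: 6/1  (≤ bound)
a_1 = 1: 7/1  (≤ bound)
a_2 = 3: 27/4  (≤ bound)
a_3 = 44: 1195/177  (≤ bound)
a_4 = 27: 32292/4783  (> 536, stop)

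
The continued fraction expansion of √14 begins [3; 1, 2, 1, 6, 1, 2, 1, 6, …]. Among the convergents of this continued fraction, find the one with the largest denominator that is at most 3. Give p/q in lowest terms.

11/3

a_0 = 3: 3/1  (≤ bound)
a_1 = 1: 4/1  (≤ bound)
a_2 = 2: 11/3  (≤ bound)
a_3 = 1: 15/4  (> 3, stop)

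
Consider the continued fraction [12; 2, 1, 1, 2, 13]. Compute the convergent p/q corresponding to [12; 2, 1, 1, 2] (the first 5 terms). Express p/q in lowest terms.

161/13

Build up convergents one term at a time:
a_0 = 12: 12/1
a_1 = 2: 25/2
a_2 = 1: 37/3
a_3 = 1: 62/5
a_4 = 2: 161/13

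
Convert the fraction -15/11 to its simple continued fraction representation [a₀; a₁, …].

Apply division with remainder until the remainder is 0:
⌊-15/11⌋ = -2, remainder 7
⌊11/7⌋ = 1, remainder 4
⌊7/4⌋ = 1, remainder 3
⌊4/3⌋ = 1, remainder 1
⌊3/1⌋ = 3, remainder 0

[-2; 1, 1, 1, 3]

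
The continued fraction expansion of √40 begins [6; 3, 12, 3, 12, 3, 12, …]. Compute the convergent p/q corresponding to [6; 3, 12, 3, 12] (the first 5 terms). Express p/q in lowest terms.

Start with 12.
3 + 1/(12/1) = 3 + 1/12 = 37/12
12 + 1/(37/12) = 12 + 12/37 = 456/37
3 + 1/(456/37) = 3 + 37/456 = 1405/456
6 + 1/(1405/456) = 6 + 456/1405 = 8886/1405

8886/1405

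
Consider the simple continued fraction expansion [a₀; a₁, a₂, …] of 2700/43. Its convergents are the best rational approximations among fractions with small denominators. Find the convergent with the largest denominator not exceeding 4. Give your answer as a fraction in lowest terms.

251/4

a_0 = 62: 62/1  (≤ bound)
a_1 = 1: 63/1  (≤ bound)
a_2 = 3: 251/4  (≤ bound)
a_3 = 1: 314/5  (> 4, stop)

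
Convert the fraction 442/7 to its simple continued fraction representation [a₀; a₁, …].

442 ÷ 7 → quotient 63, remainder 1
7 ÷ 1 → quotient 7, remainder 0

[63; 7]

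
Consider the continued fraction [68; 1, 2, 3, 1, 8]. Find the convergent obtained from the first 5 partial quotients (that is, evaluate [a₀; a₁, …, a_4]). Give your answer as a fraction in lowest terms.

893/13

Starting at the tail and folding back:
Start with 1.
3 + 1/(1/1) = 3 + 1/1 = 4/1
2 + 1/(4/1) = 2 + 1/4 = 9/4
1 + 1/(9/4) = 1 + 4/9 = 13/9
68 + 1/(13/9) = 68 + 9/13 = 893/13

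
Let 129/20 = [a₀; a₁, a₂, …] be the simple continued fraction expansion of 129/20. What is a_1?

129 = 6·20 + 9, so a_0 = 6
20 = 2·9 + 2, so a_1 = 2

2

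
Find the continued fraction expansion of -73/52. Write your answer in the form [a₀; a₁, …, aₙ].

-73 = -2·52 + 31, so a_0 = -2
52 = 1·31 + 21, so a_1 = 1
31 = 1·21 + 10, so a_2 = 1
21 = 2·10 + 1, so a_3 = 2
10 = 10·1 + 0, so a_4 = 10

[-2; 1, 1, 2, 10]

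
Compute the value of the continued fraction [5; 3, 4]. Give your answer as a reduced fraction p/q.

Use the convergent recurrence hₖ = aₖ·hₖ₋₁ + hₖ₋₂ (and likewise for the denominators kₖ):
a_0 = 5: 5/1
a_1 = 3: 16/3
a_2 = 4: 69/13

69/13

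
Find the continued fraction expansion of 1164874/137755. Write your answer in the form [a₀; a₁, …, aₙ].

Repeatedly divide and take the remainder:
1164874 = 8·137755 + 62834, so a_0 = 8
137755 = 2·62834 + 12087, so a_1 = 2
62834 = 5·12087 + 2399, so a_2 = 5
12087 = 5·2399 + 92, so a_3 = 5
2399 = 26·92 + 7, so a_4 = 26
92 = 13·7 + 1, so a_5 = 13
7 = 7·1 + 0, so a_6 = 7

[8; 2, 5, 5, 26, 13, 7]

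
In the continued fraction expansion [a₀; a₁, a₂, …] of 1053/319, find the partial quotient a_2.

3

Run the Euclidean algorithm, recording each quotient:
1053 ÷ 319 → quotient 3, remainder 96
319 ÷ 96 → quotient 3, remainder 31
96 ÷ 31 → quotient 3, remainder 3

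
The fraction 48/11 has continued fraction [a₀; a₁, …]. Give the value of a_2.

⌊48/11⌋ = 4, remainder 4
⌊11/4⌋ = 2, remainder 3
⌊4/3⌋ = 1, remainder 1

1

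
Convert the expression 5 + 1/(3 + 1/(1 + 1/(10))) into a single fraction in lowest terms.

226/43

Start with 10.
1 + 1/(10/1) = 1 + 1/10 = 11/10
3 + 1/(11/10) = 3 + 10/11 = 43/11
5 + 1/(43/11) = 5 + 11/43 = 226/43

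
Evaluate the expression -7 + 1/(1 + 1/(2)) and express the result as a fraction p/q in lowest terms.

-19/3

Start with 2.
1 + 1/(2/1) = 1 + 1/2 = 3/2
-7 + 1/(3/2) = -7 + 2/3 = -19/3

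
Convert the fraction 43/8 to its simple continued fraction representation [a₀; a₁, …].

43 ÷ 8 → quotient 5, remainder 3
8 ÷ 3 → quotient 2, remainder 2
3 ÷ 2 → quotient 1, remainder 1
2 ÷ 1 → quotient 2, remainder 0

[5; 2, 1, 2]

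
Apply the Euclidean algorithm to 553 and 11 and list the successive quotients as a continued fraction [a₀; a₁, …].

553 ÷ 11 → quotient 50, remainder 3
11 ÷ 3 → quotient 3, remainder 2
3 ÷ 2 → quotient 1, remainder 1
2 ÷ 1 → quotient 2, remainder 0

[50; 3, 1, 2]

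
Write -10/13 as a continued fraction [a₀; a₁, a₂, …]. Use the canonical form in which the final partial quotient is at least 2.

[-1; 4, 3]

Repeatedly divide and take the remainder:
-10 = -1·13 + 3, so a_0 = -1
13 = 4·3 + 1, so a_1 = 4
3 = 3·1 + 0, so a_2 = 3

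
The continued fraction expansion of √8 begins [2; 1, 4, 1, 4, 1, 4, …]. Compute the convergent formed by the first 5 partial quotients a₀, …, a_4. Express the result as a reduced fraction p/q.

a_0 = 2: 2/1
a_1 = 1: 3/1
a_2 = 4: 14/5
a_3 = 1: 17/6
a_4 = 4: 82/29

82/29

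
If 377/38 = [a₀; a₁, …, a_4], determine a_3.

1

377 = 9·38 + 35, so a_0 = 9
38 = 1·35 + 3, so a_1 = 1
35 = 11·3 + 2, so a_2 = 11
3 = 1·2 + 1, so a_3 = 1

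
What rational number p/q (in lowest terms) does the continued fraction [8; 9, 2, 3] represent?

a_0 = 8: 8/1
a_1 = 9: 73/9
a_2 = 2: 154/19
a_3 = 3: 535/66

535/66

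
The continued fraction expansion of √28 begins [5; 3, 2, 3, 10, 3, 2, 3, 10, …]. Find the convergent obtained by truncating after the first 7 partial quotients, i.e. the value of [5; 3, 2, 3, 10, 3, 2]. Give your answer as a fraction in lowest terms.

Start with 2.
3 + 1/(2/1) = 3 + 1/2 = 7/2
10 + 1/(7/2) = 10 + 2/7 = 72/7
3 + 1/(72/7) = 3 + 7/72 = 223/72
2 + 1/(223/72) = 2 + 72/223 = 518/223
3 + 1/(518/223) = 3 + 223/518 = 1777/518
5 + 1/(1777/518) = 5 + 518/1777 = 9403/1777

9403/1777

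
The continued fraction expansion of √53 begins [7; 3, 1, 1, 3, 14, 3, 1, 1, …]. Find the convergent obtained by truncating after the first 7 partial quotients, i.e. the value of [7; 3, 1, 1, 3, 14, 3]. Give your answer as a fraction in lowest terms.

7979/1096

Start with 3.
14 + 1/(3/1) = 14 + 1/3 = 43/3
3 + 1/(43/3) = 3 + 3/43 = 132/43
1 + 1/(132/43) = 1 + 43/132 = 175/132
1 + 1/(175/132) = 1 + 132/175 = 307/175
3 + 1/(307/175) = 3 + 175/307 = 1096/307
7 + 1/(1096/307) = 7 + 307/1096 = 7979/1096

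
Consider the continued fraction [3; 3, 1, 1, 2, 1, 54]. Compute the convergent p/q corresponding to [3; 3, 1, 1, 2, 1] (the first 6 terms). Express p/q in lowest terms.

82/25

Start with 1.
2 + 1/(1/1) = 2 + 1/1 = 3/1
1 + 1/(3/1) = 1 + 1/3 = 4/3
1 + 1/(4/3) = 1 + 3/4 = 7/4
3 + 1/(7/4) = 3 + 4/7 = 25/7
3 + 1/(25/7) = 3 + 7/25 = 82/25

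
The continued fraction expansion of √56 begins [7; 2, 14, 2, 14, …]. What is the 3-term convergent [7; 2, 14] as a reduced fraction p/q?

217/29

Collapse the nested fraction from the inside out:
Start with 14.
2 + 1/(14/1) = 2 + 1/14 = 29/14
7 + 1/(29/14) = 7 + 14/29 = 217/29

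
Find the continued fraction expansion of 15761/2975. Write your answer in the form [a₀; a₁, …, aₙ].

⌊15761/2975⌋ = 5, remainder 886
⌊2975/886⌋ = 3, remainder 317
⌊886/317⌋ = 2, remainder 252
⌊317/252⌋ = 1, remainder 65
⌊252/65⌋ = 3, remainder 57
⌊65/57⌋ = 1, remainder 8
⌊57/8⌋ = 7, remainder 1
⌊8/1⌋ = 8, remainder 0

[5; 3, 2, 1, 3, 1, 7, 8]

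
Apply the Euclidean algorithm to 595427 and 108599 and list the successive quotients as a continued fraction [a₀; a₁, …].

[5; 2, 14, 26, 3, 3, 3, 4]

595427 ÷ 108599 → quotient 5, remainder 52432
108599 ÷ 52432 → quotient 2, remainder 3735
52432 ÷ 3735 → quotient 14, remainder 142
3735 ÷ 142 → quotient 26, remainder 43
142 ÷ 43 → quotient 3, remainder 13
43 ÷ 13 → quotient 3, remainder 4
13 ÷ 4 → quotient 3, remainder 1
4 ÷ 1 → quotient 4, remainder 0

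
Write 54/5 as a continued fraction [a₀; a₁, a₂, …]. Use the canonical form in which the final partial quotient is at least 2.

[10; 1, 4]

Run the Euclidean algorithm, recording each quotient:
54 ÷ 5 → quotient 10, remainder 4
5 ÷ 4 → quotient 1, remainder 1
4 ÷ 1 → quotient 4, remainder 0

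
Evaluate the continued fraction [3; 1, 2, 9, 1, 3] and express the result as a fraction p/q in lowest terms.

445/121

a_0 = 3: 3/1
a_1 = 1: 4/1
a_2 = 2: 11/3
a_3 = 9: 103/28
a_4 = 1: 114/31
a_5 = 3: 445/121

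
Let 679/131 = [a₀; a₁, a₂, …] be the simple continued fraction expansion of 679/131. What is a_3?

5

Apply division with remainder until the remainder is 0:
679 ÷ 131 → quotient 5, remainder 24
131 ÷ 24 → quotient 5, remainder 11
24 ÷ 11 → quotient 2, remainder 2
11 ÷ 2 → quotient 5, remainder 1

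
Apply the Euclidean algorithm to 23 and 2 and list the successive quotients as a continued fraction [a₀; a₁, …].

23 ÷ 2 → quotient 11, remainder 1
2 ÷ 1 → quotient 2, remainder 0

[11; 2]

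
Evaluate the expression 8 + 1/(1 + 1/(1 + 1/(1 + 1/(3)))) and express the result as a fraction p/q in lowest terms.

Collapse the nested fraction from the inside out:
Start with 3.
1 + 1/(3/1) = 1 + 1/3 = 4/3
1 + 1/(4/3) = 1 + 3/4 = 7/4
1 + 1/(7/4) = 1 + 4/7 = 11/7
8 + 1/(11/7) = 8 + 7/11 = 95/11

95/11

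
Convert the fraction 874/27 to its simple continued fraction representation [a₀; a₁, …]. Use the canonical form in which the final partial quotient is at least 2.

[32; 2, 1, 2, 3]

Run the Euclidean algorithm, recording each quotient:
874 = 32·27 + 10, so a_0 = 32
27 = 2·10 + 7, so a_1 = 2
10 = 1·7 + 3, so a_2 = 1
7 = 2·3 + 1, so a_3 = 2
3 = 3·1 + 0, so a_4 = 3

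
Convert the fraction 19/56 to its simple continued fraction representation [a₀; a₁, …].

[0; 2, 1, 18]

19 = 0·56 + 19, so a_0 = 0
56 = 2·19 + 18, so a_1 = 2
19 = 1·18 + 1, so a_2 = 1
18 = 18·1 + 0, so a_3 = 18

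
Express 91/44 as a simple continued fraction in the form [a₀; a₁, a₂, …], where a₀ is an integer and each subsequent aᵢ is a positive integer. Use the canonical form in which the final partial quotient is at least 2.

⌊91/44⌋ = 2, remainder 3
⌊44/3⌋ = 14, remainder 2
⌊3/2⌋ = 1, remainder 1
⌊2/1⌋ = 2, remainder 0

[2; 14, 1, 2]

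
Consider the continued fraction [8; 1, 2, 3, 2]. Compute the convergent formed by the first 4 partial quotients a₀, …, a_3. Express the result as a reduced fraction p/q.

Work from the innermost term outward:
Start with 3.
2 + 1/(3/1) = 2 + 1/3 = 7/3
1 + 1/(7/3) = 1 + 3/7 = 10/7
8 + 1/(10/7) = 8 + 7/10 = 87/10

87/10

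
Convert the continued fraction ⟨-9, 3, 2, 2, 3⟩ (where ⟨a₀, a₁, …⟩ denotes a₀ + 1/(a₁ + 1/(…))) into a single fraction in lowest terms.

Start with 3.
2 + 1/(3/1) = 2 + 1/3 = 7/3
2 + 1/(7/3) = 2 + 3/7 = 17/7
3 + 1/(17/7) = 3 + 7/17 = 58/17
-9 + 1/(58/17) = -9 + 17/58 = -505/58

-505/58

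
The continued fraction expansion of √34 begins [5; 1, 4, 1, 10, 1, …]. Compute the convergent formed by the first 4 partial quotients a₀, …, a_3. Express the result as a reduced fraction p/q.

a_0 = 5: 5/1
a_1 = 1: 6/1
a_2 = 4: 29/5
a_3 = 1: 35/6

35/6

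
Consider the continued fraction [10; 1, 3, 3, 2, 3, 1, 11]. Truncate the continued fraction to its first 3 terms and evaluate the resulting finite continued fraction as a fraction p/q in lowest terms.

43/4

Compute successive convergents:
a_0 = 10: 10/1
a_1 = 1: 11/1
a_2 = 3: 43/4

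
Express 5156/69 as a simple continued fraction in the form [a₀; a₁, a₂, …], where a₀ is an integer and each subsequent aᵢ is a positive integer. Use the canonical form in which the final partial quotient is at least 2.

5156 = 74·69 + 50, so a_0 = 74
69 = 1·50 + 19, so a_1 = 1
50 = 2·19 + 12, so a_2 = 2
19 = 1·12 + 7, so a_3 = 1
12 = 1·7 + 5, so a_4 = 1
7 = 1·5 + 2, so a_5 = 1
5 = 2·2 + 1, so a_6 = 2
2 = 2·1 + 0, so a_7 = 2

[74; 1, 2, 1, 1, 1, 2, 2]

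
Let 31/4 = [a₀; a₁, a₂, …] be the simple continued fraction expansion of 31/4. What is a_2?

31 ÷ 4 → quotient 7, remainder 3
4 ÷ 3 → quotient 1, remainder 1
3 ÷ 1 → quotient 3, remainder 0

3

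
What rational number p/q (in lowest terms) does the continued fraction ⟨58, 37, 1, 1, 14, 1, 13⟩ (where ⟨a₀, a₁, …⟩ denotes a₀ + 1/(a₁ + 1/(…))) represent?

Start with 13.
1 + 1/(13/1) = 1 + 1/13 = 14/13
14 + 1/(14/13) = 14 + 13/14 = 209/14
1 + 1/(209/14) = 1 + 14/209 = 223/209
1 + 1/(223/209) = 1 + 209/223 = 432/223
37 + 1/(432/223) = 37 + 223/432 = 16207/432
58 + 1/(16207/432) = 58 + 432/16207 = 940438/16207

940438/16207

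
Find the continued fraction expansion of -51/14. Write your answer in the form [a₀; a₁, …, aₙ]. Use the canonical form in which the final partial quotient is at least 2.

-51 = -4·14 + 5, so a_0 = -4
14 = 2·5 + 4, so a_1 = 2
5 = 1·4 + 1, so a_2 = 1
4 = 4·1 + 0, so a_3 = 4

[-4; 2, 1, 4]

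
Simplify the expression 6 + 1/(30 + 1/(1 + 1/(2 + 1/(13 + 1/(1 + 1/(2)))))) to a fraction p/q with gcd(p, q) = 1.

23316/3865

Start with 2.
1 + 1/(2/1) = 1 + 1/2 = 3/2
13 + 1/(3/2) = 13 + 2/3 = 41/3
2 + 1/(41/3) = 2 + 3/41 = 85/41
1 + 1/(85/41) = 1 + 41/85 = 126/85
30 + 1/(126/85) = 30 + 85/126 = 3865/126
6 + 1/(3865/126) = 6 + 126/3865 = 23316/3865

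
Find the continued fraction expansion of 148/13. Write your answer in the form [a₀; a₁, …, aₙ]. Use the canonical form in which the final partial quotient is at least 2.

[11; 2, 1, 1, 2]

⌊148/13⌋ = 11, remainder 5
⌊13/5⌋ = 2, remainder 3
⌊5/3⌋ = 1, remainder 2
⌊3/2⌋ = 1, remainder 1
⌊2/1⌋ = 2, remainder 0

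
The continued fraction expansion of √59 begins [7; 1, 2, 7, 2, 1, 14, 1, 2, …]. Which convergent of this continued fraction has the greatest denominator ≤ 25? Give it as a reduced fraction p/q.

List convergents until the denominator exceeds the bound:
a_0 = 7: 7/1  (≤ bound)
a_1 = 1: 8/1  (≤ bound)
a_2 = 2: 23/3  (≤ bound)
a_3 = 7: 169/22  (≤ bound)
a_4 = 2: 361/47  (> 25, stop)

169/22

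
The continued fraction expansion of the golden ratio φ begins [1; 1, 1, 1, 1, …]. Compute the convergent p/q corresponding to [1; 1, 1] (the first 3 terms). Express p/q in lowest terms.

Start with 1.
1 + 1/(1/1) = 1 + 1/1 = 2/1
1 + 1/(2/1) = 1 + 1/2 = 3/2

3/2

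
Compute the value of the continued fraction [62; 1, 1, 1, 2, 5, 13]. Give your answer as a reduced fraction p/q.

a_0 = 62: 62/1
a_1 = 1: 63/1
a_2 = 1: 125/2
a_3 = 1: 188/3
a_4 = 2: 501/8
a_5 = 5: 2693/43
a_6 = 13: 35510/567

35510/567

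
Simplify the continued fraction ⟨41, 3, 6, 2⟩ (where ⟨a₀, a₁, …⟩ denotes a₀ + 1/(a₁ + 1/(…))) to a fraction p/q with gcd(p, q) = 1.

1694/41

a_0 = 41: 41/1
a_1 = 3: 124/3
a_2 = 6: 785/19
a_3 = 2: 1694/41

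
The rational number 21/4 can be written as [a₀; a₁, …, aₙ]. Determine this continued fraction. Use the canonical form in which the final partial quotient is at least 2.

21 ÷ 4 → quotient 5, remainder 1
4 ÷ 1 → quotient 4, remainder 0

[5; 4]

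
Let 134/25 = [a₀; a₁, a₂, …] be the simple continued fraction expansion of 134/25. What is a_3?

Repeatedly divide and take the remainder:
134 ÷ 25 → quotient 5, remainder 9
25 ÷ 9 → quotient 2, remainder 7
9 ÷ 7 → quotient 1, remainder 2
7 ÷ 2 → quotient 3, remainder 1

3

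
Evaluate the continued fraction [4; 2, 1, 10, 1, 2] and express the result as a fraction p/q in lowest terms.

Collapse the nested fraction from the inside out:
Start with 2.
1 + 1/(2/1) = 1 + 1/2 = 3/2
10 + 1/(3/2) = 10 + 2/3 = 32/3
1 + 1/(32/3) = 1 + 3/32 = 35/32
2 + 1/(35/32) = 2 + 32/35 = 102/35
4 + 1/(102/35) = 4 + 35/102 = 443/102

443/102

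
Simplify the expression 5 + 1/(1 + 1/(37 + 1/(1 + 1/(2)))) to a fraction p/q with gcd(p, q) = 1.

Start with 2.
1 + 1/(2/1) = 1 + 1/2 = 3/2
37 + 1/(3/2) = 37 + 2/3 = 113/3
1 + 1/(113/3) = 1 + 3/113 = 116/113
5 + 1/(116/113) = 5 + 113/116 = 693/116

693/116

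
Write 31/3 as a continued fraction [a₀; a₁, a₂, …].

[10; 3]

Repeatedly divide and take the remainder:
⌊31/3⌋ = 10, remainder 1
⌊3/1⌋ = 3, remainder 0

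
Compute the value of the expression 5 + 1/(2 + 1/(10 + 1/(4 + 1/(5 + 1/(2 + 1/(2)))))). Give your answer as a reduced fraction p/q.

13292/2427

Start with 2.
2 + 1/(2/1) = 2 + 1/2 = 5/2
5 + 1/(5/2) = 5 + 2/5 = 27/5
4 + 1/(27/5) = 4 + 5/27 = 113/27
10 + 1/(113/27) = 10 + 27/113 = 1157/113
2 + 1/(1157/113) = 2 + 113/1157 = 2427/1157
5 + 1/(2427/1157) = 5 + 1157/2427 = 13292/2427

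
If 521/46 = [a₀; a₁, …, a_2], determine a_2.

521 = 11·46 + 15, so a_0 = 11
46 = 3·15 + 1, so a_1 = 3
15 = 15·1 + 0, so a_2 = 15

15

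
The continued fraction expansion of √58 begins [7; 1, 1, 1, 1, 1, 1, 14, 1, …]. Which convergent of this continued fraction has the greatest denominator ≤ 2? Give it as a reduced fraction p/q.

15/2

List convergents until the denominator exceeds the bound:
a_0 = 7: 7/1  (≤ bound)
a_1 = 1: 8/1  (≤ bound)
a_2 = 1: 15/2  (≤ bound)
a_3 = 1: 23/3  (> 2, stop)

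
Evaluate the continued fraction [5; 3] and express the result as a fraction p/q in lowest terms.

16/3

Compute successive convergents:
a_0 = 5: 5/1
a_1 = 3: 16/3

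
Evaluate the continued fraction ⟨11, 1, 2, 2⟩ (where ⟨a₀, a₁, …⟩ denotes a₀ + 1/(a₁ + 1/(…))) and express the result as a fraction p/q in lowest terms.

82/7

a_0 = 11: 11/1
a_1 = 1: 12/1
a_2 = 2: 35/3
a_3 = 2: 82/7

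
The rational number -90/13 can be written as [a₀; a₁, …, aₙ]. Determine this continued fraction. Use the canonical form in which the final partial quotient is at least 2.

⌊-90/13⌋ = -7, remainder 1
⌊13/1⌋ = 13, remainder 0

[-7; 13]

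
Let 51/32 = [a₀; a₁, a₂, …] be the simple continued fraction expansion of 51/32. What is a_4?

6

51 ÷ 32 → quotient 1, remainder 19
32 ÷ 19 → quotient 1, remainder 13
19 ÷ 13 → quotient 1, remainder 6
13 ÷ 6 → quotient 2, remainder 1
6 ÷ 1 → quotient 6, remainder 0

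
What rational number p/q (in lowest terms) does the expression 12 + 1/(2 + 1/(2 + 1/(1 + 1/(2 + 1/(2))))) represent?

559/45

a_0 = 12: 12/1
a_1 = 2: 25/2
a_2 = 2: 62/5
a_3 = 1: 87/7
a_4 = 2: 236/19
a_5 = 2: 559/45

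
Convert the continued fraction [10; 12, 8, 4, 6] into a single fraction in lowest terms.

25176/2497

a_0 = 10: 10/1
a_1 = 12: 121/12
a_2 = 8: 978/97
a_3 = 4: 4033/400
a_4 = 6: 25176/2497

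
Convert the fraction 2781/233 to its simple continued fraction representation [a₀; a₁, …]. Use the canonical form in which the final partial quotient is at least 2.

2781 = 11·233 + 218, so a_0 = 11
233 = 1·218 + 15, so a_1 = 1
218 = 14·15 + 8, so a_2 = 14
15 = 1·8 + 7, so a_3 = 1
8 = 1·7 + 1, so a_4 = 1
7 = 7·1 + 0, so a_5 = 7

[11; 1, 14, 1, 1, 7]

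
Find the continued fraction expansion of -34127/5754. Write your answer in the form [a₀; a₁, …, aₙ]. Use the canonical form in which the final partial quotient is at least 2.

Repeatedly divide and take the remainder:
-34127 ÷ 5754 → quotient -6, remainder 397
5754 ÷ 397 → quotient 14, remainder 196
397 ÷ 196 → quotient 2, remainder 5
196 ÷ 5 → quotient 39, remainder 1
5 ÷ 1 → quotient 5, remainder 0

[-6; 14, 2, 39, 5]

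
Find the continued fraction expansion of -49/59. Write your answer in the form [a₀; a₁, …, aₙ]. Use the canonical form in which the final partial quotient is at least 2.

-49 ÷ 59 → quotient -1, remainder 10
59 ÷ 10 → quotient 5, remainder 9
10 ÷ 9 → quotient 1, remainder 1
9 ÷ 1 → quotient 9, remainder 0

[-1; 5, 1, 9]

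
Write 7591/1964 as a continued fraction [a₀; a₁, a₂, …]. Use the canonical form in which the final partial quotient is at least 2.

[3; 1, 6, 2, 2, 3, 7, 2]

⌊7591/1964⌋ = 3, remainder 1699
⌊1964/1699⌋ = 1, remainder 265
⌊1699/265⌋ = 6, remainder 109
⌊265/109⌋ = 2, remainder 47
⌊109/47⌋ = 2, remainder 15
⌊47/15⌋ = 3, remainder 2
⌊15/2⌋ = 7, remainder 1
⌊2/1⌋ = 2, remainder 0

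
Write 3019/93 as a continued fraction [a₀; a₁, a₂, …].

Repeatedly divide and take the remainder:
3019 = 32·93 + 43, so a_0 = 32
93 = 2·43 + 7, so a_1 = 2
43 = 6·7 + 1, so a_2 = 6
7 = 7·1 + 0, so a_3 = 7

[32; 2, 6, 7]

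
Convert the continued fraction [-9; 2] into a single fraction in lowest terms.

-17/2

a_0 = -9: -9/1
a_1 = 2: -17/2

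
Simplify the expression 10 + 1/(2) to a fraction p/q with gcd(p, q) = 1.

21/2

Start with 2.
10 + 1/(2/1) = 10 + 1/2 = 21/2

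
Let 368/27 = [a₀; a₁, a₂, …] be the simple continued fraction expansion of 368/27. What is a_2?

Run the Euclidean algorithm, recording each quotient:
368 = 13·27 + 17, so a_0 = 13
27 = 1·17 + 10, so a_1 = 1
17 = 1·10 + 7, so a_2 = 1

1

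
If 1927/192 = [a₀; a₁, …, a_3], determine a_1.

Apply division with remainder until the remainder is 0:
1927 ÷ 192 → quotient 10, remainder 7
192 ÷ 7 → quotient 27, remainder 3

27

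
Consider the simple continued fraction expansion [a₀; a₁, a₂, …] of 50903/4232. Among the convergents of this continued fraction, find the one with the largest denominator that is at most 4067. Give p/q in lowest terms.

6844/569

List convergents until the denominator exceeds the bound:
a_0 = 12: 12/1  (≤ bound)
a_1 = 35: 421/35  (≤ bound)
a_2 = 1: 433/36  (≤ bound)
a_3 = 1: 854/71  (≤ bound)
a_4 = 3: 2995/249  (≤ bound)
a_5 = 2: 6844/569  (≤ bound)
a_6 = 7: 50903/4232  (> 4067, stop)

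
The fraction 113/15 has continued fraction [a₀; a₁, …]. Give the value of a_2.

Run the Euclidean algorithm, recording each quotient:
113 ÷ 15 → quotient 7, remainder 8
15 ÷ 8 → quotient 1, remainder 7
8 ÷ 7 → quotient 1, remainder 1

1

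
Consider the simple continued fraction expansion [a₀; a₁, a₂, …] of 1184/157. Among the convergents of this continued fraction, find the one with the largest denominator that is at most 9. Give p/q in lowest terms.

15/2

List convergents until the denominator exceeds the bound:
a_0 = 7: 7/1  (≤ bound)
a_1 = 1: 8/1  (≤ bound)
a_2 = 1: 15/2  (≤ bound)
a_3 = 5: 83/11  (> 9, stop)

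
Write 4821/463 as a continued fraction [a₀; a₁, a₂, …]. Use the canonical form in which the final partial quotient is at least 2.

Run the Euclidean algorithm, recording each quotient:
4821 = 10·463 + 191, so a_0 = 10
463 = 2·191 + 81, so a_1 = 2
191 = 2·81 + 29, so a_2 = 2
81 = 2·29 + 23, so a_3 = 2
29 = 1·23 + 6, so a_4 = 1
23 = 3·6 + 5, so a_5 = 3
6 = 1·5 + 1, so a_6 = 1
5 = 5·1 + 0, so a_7 = 5

[10; 2, 2, 2, 1, 3, 1, 5]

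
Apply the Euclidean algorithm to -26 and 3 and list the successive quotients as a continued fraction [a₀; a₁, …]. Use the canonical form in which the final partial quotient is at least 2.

[-9; 3]

⌊-26/3⌋ = -9, remainder 1
⌊3/1⌋ = 3, remainder 0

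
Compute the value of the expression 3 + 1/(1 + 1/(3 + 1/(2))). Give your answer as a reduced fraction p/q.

a_0 = 3: 3/1
a_1 = 1: 4/1
a_2 = 3: 15/4
a_3 = 2: 34/9

34/9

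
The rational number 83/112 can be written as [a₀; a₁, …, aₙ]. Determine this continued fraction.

83 ÷ 112 → quotient 0, remainder 83
112 ÷ 83 → quotient 1, remainder 29
83 ÷ 29 → quotient 2, remainder 25
29 ÷ 25 → quotient 1, remainder 4
25 ÷ 4 → quotient 6, remainder 1
4 ÷ 1 → quotient 4, remainder 0

[0; 1, 2, 1, 6, 4]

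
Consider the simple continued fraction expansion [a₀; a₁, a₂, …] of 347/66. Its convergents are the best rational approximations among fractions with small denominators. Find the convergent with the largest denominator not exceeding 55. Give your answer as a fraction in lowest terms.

163/31

a_0 = 5: 5/1  (≤ bound)
a_1 = 3: 16/3  (≤ bound)
a_2 = 1: 21/4  (≤ bound)
a_3 = 7: 163/31  (≤ bound)
a_4 = 2: 347/66  (> 55, stop)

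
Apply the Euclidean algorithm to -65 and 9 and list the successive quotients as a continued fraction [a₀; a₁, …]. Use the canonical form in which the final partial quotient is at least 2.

-65 ÷ 9 → quotient -8, remainder 7
9 ÷ 7 → quotient 1, remainder 2
7 ÷ 2 → quotient 3, remainder 1
2 ÷ 1 → quotient 2, remainder 0

[-8; 1, 3, 2]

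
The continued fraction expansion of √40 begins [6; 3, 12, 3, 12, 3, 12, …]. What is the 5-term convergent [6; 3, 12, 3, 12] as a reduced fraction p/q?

Collapse the nested fraction from the inside out:
Start with 12.
3 + 1/(12/1) = 3 + 1/12 = 37/12
12 + 1/(37/12) = 12 + 12/37 = 456/37
3 + 1/(456/37) = 3 + 37/456 = 1405/456
6 + 1/(1405/456) = 6 + 456/1405 = 8886/1405

8886/1405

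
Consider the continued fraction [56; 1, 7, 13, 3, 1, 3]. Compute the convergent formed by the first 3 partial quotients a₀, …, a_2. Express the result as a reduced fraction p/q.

455/8

Starting at the tail and folding back:
Start with 7.
1 + 1/(7/1) = 1 + 1/7 = 8/7
56 + 1/(8/7) = 56 + 7/8 = 455/8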